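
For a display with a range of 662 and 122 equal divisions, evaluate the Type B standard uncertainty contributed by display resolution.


resolution = range / divisions
resolution = 662 / 122 = 5.4262295
u_res = resolution / (2*sqrt(3))
u_res = 5.4262295 / 3.4641016
u_res = 1.5664

1.5664


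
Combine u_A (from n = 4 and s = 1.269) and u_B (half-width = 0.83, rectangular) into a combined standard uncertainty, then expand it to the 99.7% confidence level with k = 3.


u_A = s / sqrt(n) = 1.269 / sqrt(4) = 0.6345
u_B = half_width / sqrt(3) = 0.83 / sqrt(3) = 0.47920072
uc = sqrt(u_A^2 + u_B^2) = sqrt(0.6345^2 + 0.47920072^2) = 0.79512488
U = k * uc = 3 * 0.79512488
U = 2.3854

2.3854


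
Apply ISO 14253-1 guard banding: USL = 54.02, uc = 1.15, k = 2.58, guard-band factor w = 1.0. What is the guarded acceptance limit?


U = k * uc = 2.58 * 1.15 = 2.967
guard band g = w * U = 1.0 * 2.967 = 2.967
AL = USL - g = 54.02 - 2.967
AL = 51.0530

51.0530


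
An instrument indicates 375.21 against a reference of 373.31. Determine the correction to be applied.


Correction = standard - reading
= 373.31 - 375.21
= -1.9000

-1.9000


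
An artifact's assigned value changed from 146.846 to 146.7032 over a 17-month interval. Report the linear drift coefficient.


rate = (v2 - v1) / months
= (146.7032 - 146.846) / 17
= -0.1428 / 17
= -0.0084

-0.0084


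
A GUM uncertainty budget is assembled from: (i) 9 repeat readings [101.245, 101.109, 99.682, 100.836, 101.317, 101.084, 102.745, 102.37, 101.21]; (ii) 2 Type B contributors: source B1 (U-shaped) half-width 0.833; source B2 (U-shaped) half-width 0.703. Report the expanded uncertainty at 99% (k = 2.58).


mean = (101.245 + 101.109 + 99.682 + 100.836 + 101.317 + 101.084 + 102.745 + 102.37 + 101.21) / 9 = 101.2886667
s = sqrt(sum((x - mean)^2)/(n-1)) = 0.87746367
u_A = s / sqrt(n) = 0.87746367 / sqrt(9) = 0.29248789
u_B1 = 0.833 / sqrt(2) = 0.58901995
u_B2 = 0.703 / sqrt(2) = 0.49709607
uc = sqrt(0.29248789^2 + 0.58901995^2 + 0.49709607^2) = 0.82437744
U = k * uc = 2.58 * 0.82437744
U = 2.1269

2.1269


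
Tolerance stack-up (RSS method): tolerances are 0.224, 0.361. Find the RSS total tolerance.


RSS = sqrt(0.224^2 + 0.361^2)
= sqrt(0.180497)
= 0.4248

0.4248


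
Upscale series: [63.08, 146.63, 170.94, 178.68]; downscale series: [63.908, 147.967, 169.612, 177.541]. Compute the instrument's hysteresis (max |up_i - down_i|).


|63.08 - 63.908| = 0.8280
|146.63 - 147.967| = 1.3370
|170.94 - 169.612| = 1.3280
|178.68 - 177.541| = 1.1390
hysteresis = max(diffs) = 1.3370

1.3370


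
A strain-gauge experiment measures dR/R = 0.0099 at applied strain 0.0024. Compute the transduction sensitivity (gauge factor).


GF = (dR/R) / epsilon
= 0.0099 / 0.0024
= 4.1250

4.1250


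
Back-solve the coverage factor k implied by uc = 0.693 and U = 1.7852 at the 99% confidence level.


k = U / uc
k = 1.7852 / 0.693
k = 2.576

2.576


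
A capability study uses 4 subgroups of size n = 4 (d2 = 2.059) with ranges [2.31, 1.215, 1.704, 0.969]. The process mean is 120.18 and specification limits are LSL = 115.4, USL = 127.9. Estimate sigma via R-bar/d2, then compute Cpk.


R_bar = (2.31 + 1.215 + 1.704 + 0.969) / 4 = 1.5495
sigma = R_bar / d2 = 1.5495 / 2.059 = 0.75254978
Cp = (USL - LSL)/(6*sigma) = (127.9 - 115.4)/(6*0.75254978) = 2.7684
Cpu = (127.9 - 120.18)/(3*0.75254978) = 3.4195
Cpl = (120.18 - 115.4)/(3*0.75254978) = 2.1172
Cpk = min(Cpu, Cpl) = 2.1172

2.1172


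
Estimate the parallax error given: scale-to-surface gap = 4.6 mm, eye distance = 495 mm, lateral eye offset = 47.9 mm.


error = h * offset / d
= 4.6 * 47.9 / 495
= 0.4451

0.4451


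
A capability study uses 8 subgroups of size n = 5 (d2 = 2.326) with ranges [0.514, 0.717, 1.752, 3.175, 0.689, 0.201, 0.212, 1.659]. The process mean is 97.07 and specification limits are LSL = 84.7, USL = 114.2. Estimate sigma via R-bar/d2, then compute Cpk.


R_bar = (0.514 + 0.717 + 1.752 + 3.175 + 0.689 + 0.201 + 0.212 + 1.659) / 8 = 1.114875
sigma = R_bar / d2 = 1.114875 / 2.326 = 0.47930997
Cp = (USL - LSL)/(6*sigma) = (114.2 - 84.7)/(6*0.47930997) = 10.2578
Cpu = (114.2 - 97.07)/(3*0.47930997) = 11.9130
Cpl = (97.07 - 84.7)/(3*0.47930997) = 8.6026
Cpk = min(Cpu, Cpl) = 8.6026

8.6026


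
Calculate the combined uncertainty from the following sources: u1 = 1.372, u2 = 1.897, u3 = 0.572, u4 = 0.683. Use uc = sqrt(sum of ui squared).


uc = sqrt(1.372^2 + 1.897^2 + 0.572^2 + 0.683^2)
uc = sqrt(6.274666)
uc = 2.5049

2.5049


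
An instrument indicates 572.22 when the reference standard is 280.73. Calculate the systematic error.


Systematic error = measured - true
= 572.22 - 280.73
= 291.4900

291.4900


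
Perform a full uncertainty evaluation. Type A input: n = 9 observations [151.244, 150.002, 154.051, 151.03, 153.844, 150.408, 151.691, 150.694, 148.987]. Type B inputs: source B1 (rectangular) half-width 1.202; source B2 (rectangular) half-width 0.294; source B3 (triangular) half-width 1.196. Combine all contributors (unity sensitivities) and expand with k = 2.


mean = (151.244 + 150.002 + 154.051 + 151.03 + 153.844 + 150.408 + 151.691 + 150.694 + 148.987) / 9 = 151.3278889
s = sqrt(sum((x - mean)^2)/(n-1)) = 1.675542
u_A = s / sqrt(n) = 1.675542 / sqrt(9) = 0.558514
u_B1 = 1.202 / sqrt(3) = 0.69397502
u_B2 = 0.294 / sqrt(3) = 0.16974098
u_B3 = 1.196 / sqrt(6) = 0.48826496
uc = sqrt(0.558514^2 + 0.69397502^2 + 0.16974098^2 + 0.48826496^2) = 1.0299291
U = k * uc = 2 * 1.0299291
U = 2.0599

2.0599


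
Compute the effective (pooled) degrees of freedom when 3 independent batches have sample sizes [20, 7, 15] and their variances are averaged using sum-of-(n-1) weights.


nu = sum_i (n_i - 1)
nu = ((20 - 1) + (7 - 1) + (15 - 1))
nu = 19 + 6 + 14
nu = 39

39


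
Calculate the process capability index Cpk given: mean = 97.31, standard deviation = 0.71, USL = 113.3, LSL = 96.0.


Cpu = (USL - mean) / (3*sigma) = (113.3 - 97.31) / (3*0.71) = 7.5070
Cpl = (mean - LSL) / (3*sigma) = (97.31 - 96.0) / (3*0.71) = 0.6150
Cpk = min(Cpu, Cpl) = 0.6150

0.6150


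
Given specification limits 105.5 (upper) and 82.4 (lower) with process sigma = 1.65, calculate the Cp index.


Cp = (USL - LSL) / (6 * sigma)
= (105.5 - 82.4) / (6 * 1.65)
= 23.1000 / 9.9000
= 2.3333

2.3333


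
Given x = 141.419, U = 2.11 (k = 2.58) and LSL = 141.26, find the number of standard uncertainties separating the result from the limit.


u = U / k = 2.11 / 2.58 = 0.81782946
margin = |LSL - x| = |141.26 - 141.419| = 0.159
z = margin / u = 0.159 / 0.81782946
z = 0.1944

0.1944


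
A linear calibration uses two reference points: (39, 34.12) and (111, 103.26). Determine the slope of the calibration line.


slope = (y2 - y1) / (x2 - x1)
= (103.26 - 34.12) / (111 - 39)
= 69.1400 / 72
= 0.9603

0.9603


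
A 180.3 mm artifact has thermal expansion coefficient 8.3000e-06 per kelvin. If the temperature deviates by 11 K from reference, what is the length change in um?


dL = L * alpha * dT
= 180.3 * 8.3000e-06 * 11
= 0.0164614 mm
dL_um = 0.0164614 * 1000 = 16.4614 um

16.4614


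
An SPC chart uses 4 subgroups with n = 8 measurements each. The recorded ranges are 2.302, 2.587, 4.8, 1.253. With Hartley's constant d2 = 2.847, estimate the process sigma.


R_bar = (2.302 + 2.587 + 4.8 + 1.253) / 4
R_bar = 10.942 / 4 = 2.7355
sigma_hat = R_bar / d2 = 2.7355 / 2.847 = 0.9608

0.9608


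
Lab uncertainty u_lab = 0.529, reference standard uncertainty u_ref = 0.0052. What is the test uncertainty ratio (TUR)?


TUR = u_lab / u_ref
= 0.529 / 0.0052
= 101.7308

101.7308


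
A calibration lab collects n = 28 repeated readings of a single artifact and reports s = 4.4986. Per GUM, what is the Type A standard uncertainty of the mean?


u_A = s / sqrt(n)
u_A = 4.4986 / sqrt(28)
u_A = 4.4986 / 5.2915026
u_A = 0.8502

0.8502


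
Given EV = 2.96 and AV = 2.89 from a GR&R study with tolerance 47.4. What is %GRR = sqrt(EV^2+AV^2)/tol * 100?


GRR = sqrt(EV^2 + AV^2) = sqrt(2.96^2 + 2.89^2) = 4.1368708
%GRR = GRR / tol * 100 = 4.1368708 / 47.4 * 100
%GRR = 8.7276

8.7276


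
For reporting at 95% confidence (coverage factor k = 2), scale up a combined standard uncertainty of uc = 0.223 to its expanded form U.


U = k * uc
U = 2 * 0.223
U = 0.4460

0.4460


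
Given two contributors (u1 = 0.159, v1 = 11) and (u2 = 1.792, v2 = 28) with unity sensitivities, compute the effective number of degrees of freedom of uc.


uc = sqrt(u1^2 + u2^2) = sqrt(0.159^2 + 1.792^2) = 1.79904
v_eff = uc^4 / (u1^4/v1 + u2^4/v2)
= 1.79904^4 / (0.159^4/11 + 1.792^4/28)
= 10.475223 / 0.36835155
v_eff = 28.4381

28.4381


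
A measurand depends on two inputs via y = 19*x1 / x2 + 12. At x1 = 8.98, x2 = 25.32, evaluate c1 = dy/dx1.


y = 19*x1 / x2 + 12
dy/dx1 = 19/x2
Evaluate at x2 = 25.32: c1 = 19 / 25.32
c1 = 0.7504

0.7504


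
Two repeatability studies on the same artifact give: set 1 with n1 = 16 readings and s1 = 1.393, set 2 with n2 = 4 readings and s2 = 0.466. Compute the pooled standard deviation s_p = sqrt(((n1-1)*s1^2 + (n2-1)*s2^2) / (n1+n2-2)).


s_p = sqrt(((n1-1)*s1^2 + (n2-1)*s2^2) / (n1+n2-2))
numerator = (16-1)*1.393^2 + (4-1)*0.466^2 = 29.106735 + 0.651468 = 29.758203
denominator = 16 + 4 - 2 = 18
s_p^2 = 29.758203 / 18 = 1.6532335
s_p = sqrt(1.6532335) = 1.2858

1.2858


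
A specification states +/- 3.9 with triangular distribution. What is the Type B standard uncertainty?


u_B = half_width / sqrt(6)
u_B = 3.9 / 2.4494897
u_B = 1.5922

1.5922


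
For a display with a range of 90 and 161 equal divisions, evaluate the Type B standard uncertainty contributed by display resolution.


resolution = range / divisions
resolution = 90 / 161 = 0.55900621
u_res = resolution / (2*sqrt(3))
u_res = 0.55900621 / 3.4641016
u_res = 0.1614

0.1614


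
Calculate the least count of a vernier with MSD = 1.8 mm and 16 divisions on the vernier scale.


LC = MSD / n_div
= 1.8 / 16
= 0.1125

0.1125


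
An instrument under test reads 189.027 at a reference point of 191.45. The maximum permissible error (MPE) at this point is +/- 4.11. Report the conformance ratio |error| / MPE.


e = indication - reference = 189.027 - 191.45 = -2.4230
|e| = 2.4230
ratio = |e| / MPE = 2.4230 / 4.11
ratio = 0.5895

0.5895


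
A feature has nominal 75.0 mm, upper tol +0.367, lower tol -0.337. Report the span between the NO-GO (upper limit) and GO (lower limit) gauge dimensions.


GO = nominal - lower_tol (smallest hole = maximum material condition)
GO = 75.0 - 0.337 = 74.663
NO-GO = nominal + upper_tol (largest hole = least material condition)
NO-GO = 75.0 + 0.367 = 75.367
spread = NO-GO - GO = 75.367 - 74.663 = 0.7040

0.7040


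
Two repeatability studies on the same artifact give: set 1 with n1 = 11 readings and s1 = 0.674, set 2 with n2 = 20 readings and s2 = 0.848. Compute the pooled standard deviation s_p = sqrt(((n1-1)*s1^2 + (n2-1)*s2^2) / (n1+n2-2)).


s_p = sqrt(((n1-1)*s1^2 + (n2-1)*s2^2) / (n1+n2-2))
numerator = (11-1)*0.674^2 + (20-1)*0.848^2 = 4.54276 + 13.662976 = 18.205736
denominator = 11 + 20 - 2 = 29
s_p^2 = 18.205736 / 29 = 0.627784
s_p = sqrt(0.627784) = 0.7923

0.7923


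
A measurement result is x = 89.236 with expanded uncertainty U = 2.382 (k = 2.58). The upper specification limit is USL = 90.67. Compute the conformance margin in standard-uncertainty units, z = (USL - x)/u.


u = U / k = 2.382 / 2.58 = 0.92325581
margin = |USL - x| = |90.67 - 89.236| = 1.434
z = margin / u = 1.434 / 0.92325581
z = 1.5532

1.5532


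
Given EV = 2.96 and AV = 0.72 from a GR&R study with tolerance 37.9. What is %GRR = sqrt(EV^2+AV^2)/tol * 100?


GRR = sqrt(EV^2 + AV^2) = sqrt(2.96^2 + 0.72^2) = 3.0463092
%GRR = GRR / tol * 100 = 3.0463092 / 37.9 * 100
%GRR = 8.0378

8.0378


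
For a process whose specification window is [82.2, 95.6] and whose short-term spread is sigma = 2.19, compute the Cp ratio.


Cp = (USL - LSL) / (6 * sigma)
= (95.6 - 82.2) / (6 * 2.19)
= 13.4000 / 13.1400
= 1.0198

1.0198


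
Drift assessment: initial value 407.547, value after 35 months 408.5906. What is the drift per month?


rate = (v2 - v1) / months
= (408.5906 - 407.547) / 35
= 1.0436 / 35
= 0.0298

0.0298


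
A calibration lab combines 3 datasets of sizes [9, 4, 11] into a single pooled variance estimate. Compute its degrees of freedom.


nu = sum_i (n_i - 1)
nu = ((9 - 1) + (4 - 1) + (11 - 1))
nu = 8 + 3 + 10
nu = 21

21


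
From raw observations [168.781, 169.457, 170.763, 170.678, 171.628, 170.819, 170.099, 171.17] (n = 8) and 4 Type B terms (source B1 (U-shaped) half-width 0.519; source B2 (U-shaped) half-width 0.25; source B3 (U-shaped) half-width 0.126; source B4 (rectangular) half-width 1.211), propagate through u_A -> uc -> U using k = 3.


mean = (168.781 + 169.457 + 170.763 + 170.678 + 171.628 + 170.819 + 170.099 + 171.17) / 8 = 170.424375
s = sqrt(sum((x - mean)^2)/(n-1)) = 0.93210636
u_A = s / sqrt(n) = 0.93210636 / sqrt(8) = 0.32954936
u_B1 = 0.519 / sqrt(2) = 0.36698842
u_B2 = 0.25 / sqrt(2) = 0.1767767
u_B3 = 0.126 / sqrt(2) = 0.089095454
u_B4 = 1.211 / sqrt(3) = 0.69917118
uc = sqrt(0.32954936^2 + 0.36698842^2 + 0.1767767^2 + 0.089095454^2 + 0.69917118^2) = 0.87824349
U = k * uc = 3 * 0.87824349
U = 2.6347

2.6347


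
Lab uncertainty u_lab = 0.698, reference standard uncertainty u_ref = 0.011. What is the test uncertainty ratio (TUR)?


TUR = u_lab / u_ref
= 0.698 / 0.011
= 63.4545

63.4545


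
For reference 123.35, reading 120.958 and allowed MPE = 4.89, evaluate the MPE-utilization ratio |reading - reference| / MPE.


e = indication - reference = 120.958 - 123.35 = -2.3920
|e| = 2.3920
ratio = |e| / MPE = 2.3920 / 4.89
ratio = 0.4892

0.4892


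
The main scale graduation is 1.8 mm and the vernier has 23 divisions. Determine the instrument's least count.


LC = MSD / n_div
= 1.8 / 23
= 0.0783

0.0783


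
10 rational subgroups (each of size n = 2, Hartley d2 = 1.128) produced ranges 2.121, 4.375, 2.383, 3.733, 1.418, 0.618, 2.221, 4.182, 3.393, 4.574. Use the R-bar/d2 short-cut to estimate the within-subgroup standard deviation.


R_bar = (2.121 + 4.375 + 2.383 + 3.733 + 1.418 + 0.618 + 2.221 + 4.182 + 3.393 + 4.574) / 10
R_bar = 29.018 / 10 = 2.9018
sigma_hat = R_bar / d2 = 2.9018 / 1.128 = 2.5725

2.5725


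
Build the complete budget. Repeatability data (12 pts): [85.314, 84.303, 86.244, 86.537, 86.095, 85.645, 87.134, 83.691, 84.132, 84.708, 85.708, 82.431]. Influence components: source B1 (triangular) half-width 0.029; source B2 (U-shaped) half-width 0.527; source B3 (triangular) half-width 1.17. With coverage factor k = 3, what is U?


mean = (85.314 + 84.303 + 86.244 + 86.537 + 86.095 + 85.645 + 87.134 + 83.691 + 84.132 + 84.708 + 85.708 + 82.431) / 12 = 85.16183333
s = sqrt(sum((x - mean)^2)/(n-1)) = 1.3484749
u_A = s / sqrt(n) = 1.3484749 / sqrt(12) = 0.38927117
u_B1 = 0.029 / sqrt(6) = 0.0118392
u_B2 = 0.527 / sqrt(2) = 0.37264527
u_B3 = 1.17 / sqrt(6) = 0.4776505
uc = sqrt(0.38927117^2 + 0.0118392^2 + 0.37264527^2 + 0.4776505^2) = 0.72019908
U = k * uc = 3 * 0.72019908
U = 2.1606

2.1606


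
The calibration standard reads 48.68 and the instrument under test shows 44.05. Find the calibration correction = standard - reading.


Correction = standard - reading
= 48.68 - 44.05
= 4.6300

4.6300


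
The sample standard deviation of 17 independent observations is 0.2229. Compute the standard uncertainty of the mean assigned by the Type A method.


u_A = s / sqrt(n)
u_A = 0.2229 / sqrt(17)
u_A = 0.2229 / 4.1231056
u_A = 0.0541

0.0541


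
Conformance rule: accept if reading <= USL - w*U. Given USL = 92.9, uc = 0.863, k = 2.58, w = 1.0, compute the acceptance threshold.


U = k * uc = 2.58 * 0.863 = 2.22654
guard band g = w * U = 1.0 * 2.22654 = 2.22654
AL = USL - g = 92.9 - 2.22654
AL = 90.6735

90.6735


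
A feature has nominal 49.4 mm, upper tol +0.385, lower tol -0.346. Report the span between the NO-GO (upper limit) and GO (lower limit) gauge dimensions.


GO = nominal - lower_tol (smallest hole = maximum material condition)
GO = 49.4 - 0.346 = 49.054
NO-GO = nominal + upper_tol (largest hole = least material condition)
NO-GO = 49.4 + 0.385 = 49.785
spread = NO-GO - GO = 49.785 - 49.054 = 0.7310

0.7310


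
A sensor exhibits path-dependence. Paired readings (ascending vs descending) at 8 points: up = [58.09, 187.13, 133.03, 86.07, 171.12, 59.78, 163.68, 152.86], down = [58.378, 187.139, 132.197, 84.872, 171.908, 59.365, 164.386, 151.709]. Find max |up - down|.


|58.09 - 58.378| = 0.2880
|187.13 - 187.139| = 0.0090
|133.03 - 132.197| = 0.8330
|86.07 - 84.872| = 1.1980
|171.12 - 171.908| = 0.7880
|59.78 - 59.365| = 0.4150
|163.68 - 164.386| = 0.7060
|152.86 - 151.709| = 1.1510
hysteresis = max(diffs) = 1.1980

1.1980


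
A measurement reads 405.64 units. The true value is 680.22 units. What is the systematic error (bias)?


Systematic error = measured - true
= 405.64 - 680.22
= -274.5800

-274.5800


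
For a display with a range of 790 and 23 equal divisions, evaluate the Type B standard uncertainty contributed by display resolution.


resolution = range / divisions
resolution = 790 / 23 = 34.347826
u_res = resolution / (2*sqrt(3))
u_res = 34.347826 / 3.4641016
u_res = 9.9154

9.9154


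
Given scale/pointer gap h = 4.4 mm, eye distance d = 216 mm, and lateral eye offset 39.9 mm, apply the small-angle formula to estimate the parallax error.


error = h * offset / d
= 4.4 * 39.9 / 216
= 0.8128

0.8128


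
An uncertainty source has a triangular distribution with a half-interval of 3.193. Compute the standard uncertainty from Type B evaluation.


u_B = half_width / sqrt(6)
u_B = 3.193 / 2.4494897
u_B = 1.3035

1.3035


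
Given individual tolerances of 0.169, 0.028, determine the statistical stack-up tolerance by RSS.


RSS = sqrt(0.169^2 + 0.028^2)
= sqrt(0.029345)
= 0.1713

0.1713


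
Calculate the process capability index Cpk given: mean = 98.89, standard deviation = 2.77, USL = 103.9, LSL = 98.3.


Cpu = (USL - mean) / (3*sigma) = (103.9 - 98.89) / (3*2.77) = 0.6029
Cpl = (mean - LSL) / (3*sigma) = (98.89 - 98.3) / (3*2.77) = 0.0710
Cpk = min(Cpu, Cpl) = 0.0710

0.0710


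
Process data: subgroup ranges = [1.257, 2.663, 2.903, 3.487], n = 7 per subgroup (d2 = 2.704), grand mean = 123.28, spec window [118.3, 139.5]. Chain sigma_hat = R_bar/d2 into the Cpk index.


R_bar = (1.257 + 2.663 + 2.903 + 3.487) / 4 = 2.5775
sigma = R_bar / d2 = 2.5775 / 2.704 = 0.95321746
Cp = (USL - LSL)/(6*sigma) = (139.5 - 118.3)/(6*0.95321746) = 3.7067
Cpu = (139.5 - 123.28)/(3*0.95321746) = 5.6720
Cpl = (123.28 - 118.3)/(3*0.95321746) = 1.7415
Cpk = min(Cpu, Cpl) = 1.7415

1.7415


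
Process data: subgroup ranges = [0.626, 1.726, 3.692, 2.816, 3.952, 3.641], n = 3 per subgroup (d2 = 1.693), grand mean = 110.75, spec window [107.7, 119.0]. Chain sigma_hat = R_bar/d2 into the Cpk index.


R_bar = (0.626 + 1.726 + 3.692 + 2.816 + 3.952 + 3.641) / 6 = 2.7421667
sigma = R_bar / d2 = 2.7421667 / 1.693 = 1.6197086
Cp = (USL - LSL)/(6*sigma) = (119.0 - 107.7)/(6*1.6197086) = 1.1628
Cpu = (119.0 - 110.75)/(3*1.6197086) = 1.6978
Cpl = (110.75 - 107.7)/(3*1.6197086) = 0.6277
Cpk = min(Cpu, Cpl) = 0.6277

0.6277


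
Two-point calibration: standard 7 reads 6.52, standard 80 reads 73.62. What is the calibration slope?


slope = (y2 - y1) / (x2 - x1)
= (73.62 - 6.52) / (80 - 7)
= 67.1000 / 73
= 0.9192

0.9192


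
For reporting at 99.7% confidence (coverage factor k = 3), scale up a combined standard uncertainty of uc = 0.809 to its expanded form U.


U = k * uc
U = 3 * 0.809
U = 2.4270

2.4270


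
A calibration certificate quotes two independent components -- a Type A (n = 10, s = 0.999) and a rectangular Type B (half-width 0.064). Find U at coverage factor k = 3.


u_A = s / sqrt(n) = 0.999 / sqrt(10) = 0.31591154
u_B = half_width / sqrt(3) = 0.064 / sqrt(3) = 0.036950417
uc = sqrt(u_A^2 + u_B^2) = sqrt(0.31591154^2 + 0.036950417^2) = 0.31806514
U = k * uc = 3 * 0.31806514
U = 0.9542

0.9542


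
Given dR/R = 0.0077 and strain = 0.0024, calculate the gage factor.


GF = (dR/R) / epsilon
= 0.0077 / 0.0024
= 3.2083

3.2083


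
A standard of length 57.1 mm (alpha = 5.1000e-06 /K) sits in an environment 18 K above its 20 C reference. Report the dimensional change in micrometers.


dL = L * alpha * dT
= 57.1 * 5.1000e-06 * 18
= 0.0052418 mm
dL_um = 0.0052418 * 1000 = 5.2418 um

5.2418


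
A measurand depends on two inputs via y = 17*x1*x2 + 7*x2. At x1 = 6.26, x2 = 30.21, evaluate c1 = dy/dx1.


y = 17*x1*x2 + 7*x2
dy/dx1 = 17*x2
Evaluate at x2 = 30.21: c1 = 17 * 30.21
c1 = 513.5700

513.5700


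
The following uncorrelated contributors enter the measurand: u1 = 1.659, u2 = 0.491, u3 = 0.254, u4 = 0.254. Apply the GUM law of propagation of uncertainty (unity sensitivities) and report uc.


uc = sqrt(1.659^2 + 0.491^2 + 0.254^2 + 0.254^2)
uc = sqrt(3.122394)
uc = 1.7670

1.7670


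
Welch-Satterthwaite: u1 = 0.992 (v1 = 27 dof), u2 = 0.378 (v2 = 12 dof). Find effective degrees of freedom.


uc = sqrt(u1^2 + u2^2) = sqrt(0.992^2 + 0.378^2) = 1.0615781
v_eff = uc^4 / (u1^4/v1 + u2^4/v2)
= 1.0615781^4 / (0.992^4/27 + 0.378^4/12)
= 1.2700119 / 0.037567318
v_eff = 33.8063

33.8063


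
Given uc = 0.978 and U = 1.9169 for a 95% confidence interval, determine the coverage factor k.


k = U / uc
k = 1.9169 / 0.978
k = 1.96

1.96


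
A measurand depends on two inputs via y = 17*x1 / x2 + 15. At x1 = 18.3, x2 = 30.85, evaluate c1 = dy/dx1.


y = 17*x1 / x2 + 15
dy/dx1 = 17/x2
Evaluate at x2 = 30.85: c1 = 17 / 30.85
c1 = 0.5511

0.5511


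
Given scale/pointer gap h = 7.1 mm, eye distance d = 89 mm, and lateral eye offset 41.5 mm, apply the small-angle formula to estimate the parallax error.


error = h * offset / d
= 7.1 * 41.5 / 89
= 3.3107

3.3107


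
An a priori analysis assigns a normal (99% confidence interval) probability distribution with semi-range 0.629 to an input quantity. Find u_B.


u_B = half_width / 2.576
u_B = 0.629 / 2.576
u_B = 0.2442

0.2442


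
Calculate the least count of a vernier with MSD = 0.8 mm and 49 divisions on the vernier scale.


LC = MSD / n_div
= 0.8 / 49
= 0.0163

0.0163


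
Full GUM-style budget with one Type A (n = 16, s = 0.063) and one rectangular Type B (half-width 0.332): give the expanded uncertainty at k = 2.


u_A = s / sqrt(n) = 0.063 / sqrt(16) = 0.01575
u_B = half_width / sqrt(3) = 0.332 / sqrt(3) = 0.19168029
uc = sqrt(u_A^2 + u_B^2) = sqrt(0.01575^2 + 0.19168029^2) = 0.19232628
U = k * uc = 2 * 0.19232628
U = 0.3847

0.3847


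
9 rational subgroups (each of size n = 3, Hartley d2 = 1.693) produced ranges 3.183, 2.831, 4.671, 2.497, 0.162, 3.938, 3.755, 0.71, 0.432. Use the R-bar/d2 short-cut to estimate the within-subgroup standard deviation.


R_bar = (3.183 + 2.831 + 4.671 + 2.497 + 0.162 + 3.938 + 3.755 + 0.71 + 0.432) / 9
R_bar = 22.179 / 9 = 2.4643333
sigma_hat = R_bar / d2 = 2.4643333 / 1.693 = 1.4556

1.4556


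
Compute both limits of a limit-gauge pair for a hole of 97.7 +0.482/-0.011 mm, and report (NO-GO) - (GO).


GO = nominal - lower_tol (smallest hole = maximum material condition)
GO = 97.7 - 0.011 = 97.689
NO-GO = nominal + upper_tol (largest hole = least material condition)
NO-GO = 97.7 + 0.482 = 98.182
spread = NO-GO - GO = 98.182 - 97.689 = 0.4930

0.4930


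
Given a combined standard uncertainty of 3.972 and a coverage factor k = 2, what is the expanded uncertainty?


U = k * uc
U = 2 * 3.972
U = 7.9440

7.9440


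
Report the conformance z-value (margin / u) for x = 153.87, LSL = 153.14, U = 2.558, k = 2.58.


u = U / k = 2.558 / 2.58 = 0.99147287
margin = |LSL - x| = |153.14 - 153.87| = 0.73
z = margin / u = 0.73 / 0.99147287
z = 0.7363

0.7363


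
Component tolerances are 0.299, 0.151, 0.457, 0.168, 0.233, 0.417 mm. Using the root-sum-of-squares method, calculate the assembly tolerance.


RSS = sqrt(0.299^2 + 0.151^2 + 0.457^2 + 0.168^2 + 0.233^2 + 0.417^2)
= sqrt(0.577453)
= 0.7599

0.7599


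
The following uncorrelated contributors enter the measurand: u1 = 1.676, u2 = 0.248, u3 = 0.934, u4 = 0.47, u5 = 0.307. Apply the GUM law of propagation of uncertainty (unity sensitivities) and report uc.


uc = sqrt(1.676^2 + 0.248^2 + 0.934^2 + 0.47^2 + 0.307^2)
uc = sqrt(4.057985)
uc = 2.0144

2.0144


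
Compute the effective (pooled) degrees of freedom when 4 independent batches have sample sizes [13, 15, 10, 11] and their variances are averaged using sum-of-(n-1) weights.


nu = sum_i (n_i - 1)
nu = ((13 - 1) + (15 - 1) + (10 - 1) + (11 - 1))
nu = 12 + 14 + 9 + 10
nu = 45

45


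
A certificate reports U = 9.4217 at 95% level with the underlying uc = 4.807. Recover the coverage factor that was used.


k = U / uc
k = 9.4217 / 4.807
k = 1.96

1.96


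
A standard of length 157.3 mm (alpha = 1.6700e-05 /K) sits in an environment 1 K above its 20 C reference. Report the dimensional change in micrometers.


dL = L * alpha * dT
= 157.3 * 1.6700e-05 * 1
= 0.0026269 mm
dL_um = 0.0026269 * 1000 = 2.6269 um

2.6269


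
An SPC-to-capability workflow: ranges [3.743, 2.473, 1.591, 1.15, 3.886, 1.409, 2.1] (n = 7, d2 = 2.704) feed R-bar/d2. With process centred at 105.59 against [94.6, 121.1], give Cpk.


R_bar = (3.743 + 2.473 + 1.591 + 1.15 + 3.886 + 1.409 + 2.1) / 7 = 2.336
sigma = R_bar / d2 = 2.336 / 2.704 = 0.86390533
Cp = (USL - LSL)/(6*sigma) = (121.1 - 94.6)/(6*0.86390533) = 5.1124
Cpu = (121.1 - 105.59)/(3*0.86390533) = 5.9845
Cpl = (105.59 - 94.6)/(3*0.86390533) = 4.2404
Cpk = min(Cpu, Cpl) = 4.2404

4.2404


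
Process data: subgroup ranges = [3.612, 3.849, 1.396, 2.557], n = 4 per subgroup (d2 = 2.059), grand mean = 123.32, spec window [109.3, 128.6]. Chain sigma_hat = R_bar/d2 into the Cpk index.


R_bar = (3.612 + 3.849 + 1.396 + 2.557) / 4 = 2.8535
sigma = R_bar / d2 = 2.8535 / 2.059 = 1.3858669
Cp = (USL - LSL)/(6*sigma) = (128.6 - 109.3)/(6*1.3858669) = 2.3211
Cpu = (128.6 - 123.32)/(3*1.3858669) = 1.2700
Cpl = (123.32 - 109.3)/(3*1.3858669) = 3.3721
Cpk = min(Cpu, Cpl) = 1.2700

1.2700


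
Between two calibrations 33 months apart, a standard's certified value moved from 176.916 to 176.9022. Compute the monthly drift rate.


rate = (v2 - v1) / months
= (176.9022 - 176.916) / 33
= -0.0138 / 33
= -4.1818e-04

-4.1818e-04


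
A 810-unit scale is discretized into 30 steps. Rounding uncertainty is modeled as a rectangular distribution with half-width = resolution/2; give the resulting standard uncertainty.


resolution = range / divisions
resolution = 810 / 30 = 27
u_res = resolution / (2*sqrt(3))
u_res = 27 / 3.4641016
u_res = 7.7942

7.7942


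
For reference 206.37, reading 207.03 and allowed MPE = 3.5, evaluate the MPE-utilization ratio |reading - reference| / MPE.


e = indication - reference = 207.03 - 206.37 = 0.6600
|e| = 0.6600
ratio = |e| / MPE = 0.6600 / 3.5
ratio = 0.1886

0.1886


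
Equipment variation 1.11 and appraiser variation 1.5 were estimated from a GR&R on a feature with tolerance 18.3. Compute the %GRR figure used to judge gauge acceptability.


GRR = sqrt(EV^2 + AV^2) = sqrt(1.11^2 + 1.5^2) = 1.8660386
%GRR = GRR / tol * 100 = 1.8660386 / 18.3 * 100
%GRR = 10.1969

10.1969


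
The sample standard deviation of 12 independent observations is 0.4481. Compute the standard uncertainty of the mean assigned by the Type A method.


u_A = s / sqrt(n)
u_A = 0.4481 / sqrt(12)
u_A = 0.4481 / 3.4641016
u_A = 0.1294

0.1294


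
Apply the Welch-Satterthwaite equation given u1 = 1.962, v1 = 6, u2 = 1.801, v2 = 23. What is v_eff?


uc = sqrt(u1^2 + u2^2) = sqrt(1.962^2 + 1.801^2) = 2.6632771
v_eff = uc^4 / (u1^4/v1 + u2^4/v2)
= 2.6632771^4 / (1.962^4/6 + 1.801^4/23)
= 50.311286 / 2.9271357
v_eff = 17.1879

17.1879


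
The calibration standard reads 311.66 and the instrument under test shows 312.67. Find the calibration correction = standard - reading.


Correction = standard - reading
= 311.66 - 312.67
= -1.0100

-1.0100


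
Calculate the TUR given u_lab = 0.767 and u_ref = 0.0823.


TUR = u_lab / u_ref
= 0.767 / 0.0823
= 9.3196

9.3196


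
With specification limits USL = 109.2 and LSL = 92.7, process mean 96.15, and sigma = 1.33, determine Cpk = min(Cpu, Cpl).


Cpu = (USL - mean) / (3*sigma) = (109.2 - 96.15) / (3*1.33) = 3.2707
Cpl = (mean - LSL) / (3*sigma) = (96.15 - 92.7) / (3*1.33) = 0.8647
Cpk = min(Cpu, Cpl) = 0.8647

0.8647


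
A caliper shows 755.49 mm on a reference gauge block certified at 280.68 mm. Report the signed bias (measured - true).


Systematic error = measured - true
= 755.49 - 280.68
= 474.8100

474.8100


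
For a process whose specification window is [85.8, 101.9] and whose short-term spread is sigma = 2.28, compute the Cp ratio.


Cp = (USL - LSL) / (6 * sigma)
= (101.9 - 85.8) / (6 * 2.28)
= 16.1000 / 13.6800
= 1.1769

1.1769


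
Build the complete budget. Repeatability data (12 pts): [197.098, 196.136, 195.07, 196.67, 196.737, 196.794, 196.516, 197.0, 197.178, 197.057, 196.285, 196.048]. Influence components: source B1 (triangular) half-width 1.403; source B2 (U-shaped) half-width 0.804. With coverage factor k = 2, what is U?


mean = (197.098 + 196.136 + 195.07 + 196.67 + 196.737 + 196.794 + 196.516 + 197.0 + 197.178 + 197.057 + 196.285 + 196.048) / 12 = 196.5490833
s = sqrt(sum((x - mean)^2)/(n-1)) = 0.59911396
u_A = s / sqrt(n) = 0.59911396 / sqrt(12) = 0.1729493
u_B1 = 1.403 / sqrt(6) = 0.57277235
u_B2 = 0.804 / sqrt(2) = 0.56851385
uc = sqrt(0.1729493^2 + 0.57277235^2 + 0.56851385^2) = 0.82534091
U = k * uc = 2 * 0.82534091
U = 1.6507

1.6507


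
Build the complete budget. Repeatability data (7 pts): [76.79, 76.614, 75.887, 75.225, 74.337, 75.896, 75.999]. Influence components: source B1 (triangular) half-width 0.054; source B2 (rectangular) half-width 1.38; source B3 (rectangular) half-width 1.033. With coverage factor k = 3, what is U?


mean = (76.79 + 76.614 + 75.887 + 75.225 + 74.337 + 75.896 + 75.999) / 7 = 75.82114286
s = sqrt(sum((x - mean)^2)/(n-1)) = 0.83336135
u_A = s / sqrt(n) = 0.83336135 / sqrt(7) = 0.31498098
u_B1 = 0.054 / sqrt(6) = 0.022045408
u_B2 = 1.38 / sqrt(3) = 0.79674337
u_B3 = 1.033 / sqrt(3) = 0.59640283
uc = sqrt(0.31498098^2 + 0.022045408^2 + 0.79674337^2 + 0.59640283^2) = 1.0441242
U = k * uc = 3 * 1.0441242
U = 3.1324

3.1324


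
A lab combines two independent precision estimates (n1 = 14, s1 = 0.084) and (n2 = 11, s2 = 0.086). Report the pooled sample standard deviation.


s_p = sqrt(((n1-1)*s1^2 + (n2-1)*s2^2) / (n1+n2-2))
numerator = (14-1)*0.084^2 + (11-1)*0.086^2 = 0.091728 + 0.07396 = 0.165688
denominator = 14 + 11 - 2 = 23
s_p^2 = 0.165688 / 23 = 0.0072038261
s_p = sqrt(0.0072038261) = 0.0849

0.0849


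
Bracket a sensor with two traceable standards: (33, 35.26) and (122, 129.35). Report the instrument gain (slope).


slope = (y2 - y1) / (x2 - x1)
= (129.35 - 35.26) / (122 - 33)
= 94.0900 / 89
= 1.0572

1.0572


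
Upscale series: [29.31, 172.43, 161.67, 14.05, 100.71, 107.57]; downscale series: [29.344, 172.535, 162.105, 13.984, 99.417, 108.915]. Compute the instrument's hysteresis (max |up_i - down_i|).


|29.31 - 29.344| = 0.0340
|172.43 - 172.535| = 0.1050
|161.67 - 162.105| = 0.4350
|14.05 - 13.984| = 0.0660
|100.71 - 99.417| = 1.2930
|107.57 - 108.915| = 1.3450
hysteresis = max(diffs) = 1.3450

1.3450


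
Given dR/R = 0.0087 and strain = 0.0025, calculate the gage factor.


GF = (dR/R) / epsilon
= 0.0087 / 0.0025
= 3.4800

3.4800


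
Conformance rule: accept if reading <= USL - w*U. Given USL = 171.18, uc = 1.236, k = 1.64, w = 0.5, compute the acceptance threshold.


U = k * uc = 1.64 * 1.236 = 2.02704
guard band g = w * U = 0.5 * 2.02704 = 1.01352
AL = USL - g = 171.18 - 1.01352
AL = 170.1665

170.1665


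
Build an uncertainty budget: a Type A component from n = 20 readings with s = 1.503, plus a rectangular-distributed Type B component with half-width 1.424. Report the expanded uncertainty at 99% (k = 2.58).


u_A = s / sqrt(n) = 1.503 / sqrt(20) = 0.33608102
u_B = half_width / sqrt(3) = 1.424 / sqrt(3) = 0.82214678
uc = sqrt(u_A^2 + u_B^2) = sqrt(0.33608102^2 + 0.82214678^2) = 0.88818679
U = k * uc = 2.58 * 0.88818679
U = 2.2915

2.2915


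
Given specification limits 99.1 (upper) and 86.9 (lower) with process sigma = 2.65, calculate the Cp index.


Cp = (USL - LSL) / (6 * sigma)
= (99.1 - 86.9) / (6 * 2.65)
= 12.2000 / 15.9000
= 0.7673

0.7673


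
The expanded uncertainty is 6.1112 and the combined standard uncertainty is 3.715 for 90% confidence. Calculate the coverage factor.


k = U / uc
k = 6.1112 / 3.715
k = 1.645

1.645


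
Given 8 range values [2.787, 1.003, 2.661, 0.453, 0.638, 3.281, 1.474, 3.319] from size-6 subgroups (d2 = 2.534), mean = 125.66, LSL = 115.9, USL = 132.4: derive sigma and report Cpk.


R_bar = (2.787 + 1.003 + 2.661 + 0.453 + 0.638 + 3.281 + 1.474 + 3.319) / 8 = 1.952
sigma = R_bar / d2 = 1.952 / 2.534 = 0.7703236
Cp = (USL - LSL)/(6*sigma) = (132.4 - 115.9)/(6*0.7703236) = 3.5699
Cpu = (132.4 - 125.66)/(3*0.7703236) = 2.9165
Cpl = (125.66 - 115.9)/(3*0.7703236) = 4.2233
Cpk = min(Cpu, Cpl) = 2.9165

2.9165


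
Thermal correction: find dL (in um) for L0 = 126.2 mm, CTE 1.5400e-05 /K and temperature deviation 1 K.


dL = L * alpha * dT
= 126.2 * 1.5400e-05 * 1
= 0.0019435 mm
dL_um = 0.0019435 * 1000 = 1.9435 um

1.9435


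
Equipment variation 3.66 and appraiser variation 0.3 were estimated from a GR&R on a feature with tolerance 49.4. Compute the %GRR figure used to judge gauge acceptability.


GRR = sqrt(EV^2 + AV^2) = sqrt(3.66^2 + 0.3^2) = 3.6722745
%GRR = GRR / tol * 100 = 3.6722745 / 49.4 * 100
%GRR = 7.4338

7.4338


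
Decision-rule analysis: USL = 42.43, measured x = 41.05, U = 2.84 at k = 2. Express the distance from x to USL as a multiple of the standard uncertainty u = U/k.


u = U / k = 2.84 / 2 = 1.42
margin = |USL - x| = |42.43 - 41.05| = 1.38
z = margin / u = 1.38 / 1.42
z = 0.9718

0.9718


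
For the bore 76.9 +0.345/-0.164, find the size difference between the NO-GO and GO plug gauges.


GO = nominal - lower_tol (smallest hole = maximum material condition)
GO = 76.9 - 0.164 = 76.736
NO-GO = nominal + upper_tol (largest hole = least material condition)
NO-GO = 76.9 + 0.345 = 77.245
spread = NO-GO - GO = 77.245 - 76.736 = 0.5090

0.5090


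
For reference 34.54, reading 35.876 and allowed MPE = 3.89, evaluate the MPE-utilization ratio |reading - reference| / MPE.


e = indication - reference = 35.876 - 34.54 = 1.3360
|e| = 1.3360
ratio = |e| / MPE = 1.3360 / 3.89
ratio = 0.3434

0.3434


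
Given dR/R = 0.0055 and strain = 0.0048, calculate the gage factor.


GF = (dR/R) / epsilon
= 0.0055 / 0.0048
= 1.1458

1.1458


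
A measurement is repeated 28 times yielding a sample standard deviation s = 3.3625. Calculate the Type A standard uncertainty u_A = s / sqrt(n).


u_A = s / sqrt(n)
u_A = 3.3625 / sqrt(28)
u_A = 3.3625 / 5.2915026
u_A = 0.6355

0.6355


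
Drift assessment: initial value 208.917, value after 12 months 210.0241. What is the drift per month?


rate = (v2 - v1) / months
= (210.0241 - 208.917) / 12
= 1.1071 / 12
= 0.0923

0.0923


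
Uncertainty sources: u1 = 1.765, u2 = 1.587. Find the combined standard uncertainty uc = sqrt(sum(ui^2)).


uc = sqrt(1.765^2 + 1.587^2)
uc = sqrt(5.633794)
uc = 2.3736

2.3736


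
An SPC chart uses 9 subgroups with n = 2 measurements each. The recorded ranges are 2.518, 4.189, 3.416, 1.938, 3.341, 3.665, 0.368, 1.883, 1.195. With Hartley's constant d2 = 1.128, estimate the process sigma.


R_bar = (2.518 + 4.189 + 3.416 + 1.938 + 3.341 + 3.665 + 0.368 + 1.883 + 1.195) / 9
R_bar = 22.513 / 9 = 2.5014444
sigma_hat = R_bar / d2 = 2.5014444 / 1.128 = 2.2176

2.2176


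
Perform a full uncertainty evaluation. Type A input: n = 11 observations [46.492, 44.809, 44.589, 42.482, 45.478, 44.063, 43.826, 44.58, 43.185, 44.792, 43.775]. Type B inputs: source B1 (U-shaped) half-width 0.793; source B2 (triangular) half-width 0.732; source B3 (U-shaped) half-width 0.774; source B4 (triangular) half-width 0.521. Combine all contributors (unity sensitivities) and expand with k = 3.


mean = (46.492 + 44.809 + 44.589 + 42.482 + 45.478 + 44.063 + 43.826 + 44.58 + 43.185 + 44.792 + 43.775) / 11 = 44.37009091
s = sqrt(sum((x - mean)^2)/(n-1)) = 1.0911642
u_A = s / sqrt(n) = 1.0911642 / sqrt(11) = 0.32899839
u_B1 = 0.793 / sqrt(2) = 0.56073568
u_B2 = 0.732 / sqrt(6) = 0.29883775
u_B3 = 0.774 / sqrt(2) = 0.54730065
u_B4 = 0.521 / sqrt(6) = 0.21269736
uc = sqrt(0.32899839^2 + 0.56073568^2 + 0.29883775^2 + 0.54730065^2 + 0.21269736^2) = 0.92560608
U = k * uc = 3 * 0.92560608
U = 2.7768

2.7768


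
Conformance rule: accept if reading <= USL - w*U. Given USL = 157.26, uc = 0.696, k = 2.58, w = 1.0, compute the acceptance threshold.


U = k * uc = 2.58 * 0.696 = 1.79568
guard band g = w * U = 1.0 * 1.79568 = 1.79568
AL = USL - g = 157.26 - 1.79568
AL = 155.4643

155.4643


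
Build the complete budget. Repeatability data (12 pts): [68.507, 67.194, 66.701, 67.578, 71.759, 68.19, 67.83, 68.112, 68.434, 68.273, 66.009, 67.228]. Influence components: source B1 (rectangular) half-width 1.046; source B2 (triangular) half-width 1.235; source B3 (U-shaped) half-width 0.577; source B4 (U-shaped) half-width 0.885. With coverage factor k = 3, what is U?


mean = (68.507 + 67.194 + 66.701 + 67.578 + 71.759 + 68.19 + 67.83 + 68.112 + 68.434 + 68.273 + 66.009 + 67.228) / 12 = 67.98458333
s = sqrt(sum((x - mean)^2)/(n-1)) = 1.4077672
u_A = s / sqrt(n) = 1.4077672 / sqrt(12) = 0.40638739
u_B1 = 1.046 / sqrt(3) = 0.60390838
u_B2 = 1.235 / sqrt(6) = 0.50418664
u_B3 = 0.577 / sqrt(2) = 0.40800061
u_B4 = 0.885 / sqrt(2) = 0.6257895
uc = sqrt(0.40638739^2 + 0.60390838^2 + 0.50418664^2 + 0.40800061^2 + 0.6257895^2) = 1.1585065
U = k * uc = 3 * 1.1585065
U = 3.4755

3.4755


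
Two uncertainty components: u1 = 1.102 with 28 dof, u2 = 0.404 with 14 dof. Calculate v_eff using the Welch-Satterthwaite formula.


uc = sqrt(u1^2 + u2^2) = sqrt(1.102^2 + 0.404^2) = 1.1737206
v_eff = uc^4 / (u1^4/v1 + u2^4/v2)
= 1.1737206^4 / (1.102^4/28 + 0.404^4/14)
= 1.897837 / 0.054573429
v_eff = 34.7758

34.7758


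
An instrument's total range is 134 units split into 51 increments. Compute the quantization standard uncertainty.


resolution = range / divisions
resolution = 134 / 51 = 2.627451
u_res = resolution / (2*sqrt(3))
u_res = 2.627451 / 3.4641016
u_res = 0.7585

0.7585


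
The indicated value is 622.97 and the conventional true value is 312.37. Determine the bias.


Systematic error = measured - true
= 622.97 - 312.37
= 310.6000

310.6000


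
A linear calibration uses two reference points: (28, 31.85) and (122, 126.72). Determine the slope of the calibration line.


slope = (y2 - y1) / (x2 - x1)
= (126.72 - 31.85) / (122 - 28)
= 94.8700 / 94
= 1.0093

1.0093


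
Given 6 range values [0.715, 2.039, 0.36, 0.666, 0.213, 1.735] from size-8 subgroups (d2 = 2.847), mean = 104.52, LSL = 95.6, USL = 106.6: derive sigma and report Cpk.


R_bar = (0.715 + 2.039 + 0.36 + 0.666 + 0.213 + 1.735) / 6 = 0.95466667
sigma = R_bar / d2 = 0.95466667 / 2.847 = 0.33532373
Cp = (USL - LSL)/(6*sigma) = (106.6 - 95.6)/(6*0.33532373) = 5.4674
Cpu = (106.6 - 104.52)/(3*0.33532373) = 2.0677
Cpl = (104.52 - 95.6)/(3*0.33532373) = 8.8671
Cpk = min(Cpu, Cpl) = 2.0677

2.0677


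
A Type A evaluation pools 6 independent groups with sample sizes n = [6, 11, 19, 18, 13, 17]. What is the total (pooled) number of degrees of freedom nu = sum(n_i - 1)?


nu = sum_i (n_i - 1)
nu = ((6 - 1) + (11 - 1) + (19 - 1) + (18 - 1) + (13 - 1) + (17 - 1))
nu = 5 + 10 + 18 + 17 + 12 + 16
nu = 78

78


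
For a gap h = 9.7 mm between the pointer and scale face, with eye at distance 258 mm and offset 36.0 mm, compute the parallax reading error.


error = h * offset / d
= 9.7 * 36.0 / 258
= 1.3535

1.3535
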